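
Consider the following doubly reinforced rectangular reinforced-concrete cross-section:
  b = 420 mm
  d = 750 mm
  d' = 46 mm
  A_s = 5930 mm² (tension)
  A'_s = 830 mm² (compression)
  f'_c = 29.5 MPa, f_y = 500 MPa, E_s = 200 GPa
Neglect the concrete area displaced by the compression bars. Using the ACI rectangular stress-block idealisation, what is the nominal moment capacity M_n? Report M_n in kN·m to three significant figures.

M_n ≈ 1900 kN·m

Assume both tension and compression steel yield.
Net tension couple steel: A_s − A'_s = 5100 mm².
a = (A_s − A'_s) f_y / (0.85 f'_c b) = 2550000/(0.85 × 29.5 × 420) = 242.13 mm.
c = a/β₁ = 242.13/0.839 = 288.59 mm; ε'_s = 0.003(c − d')/c = 0.0025 ≥ f_y/E_s = 0.0025, so compression steel does yield.
M_n = (A_s − A'_s) f_y (d − a/2) + A'_s f_y (d − d') = [2550000 × (750 − 121.065) + 415000 × (750 − 46)] × 10⁻⁶ = 1603.78 + 292.16 = 1895.94 kN·m.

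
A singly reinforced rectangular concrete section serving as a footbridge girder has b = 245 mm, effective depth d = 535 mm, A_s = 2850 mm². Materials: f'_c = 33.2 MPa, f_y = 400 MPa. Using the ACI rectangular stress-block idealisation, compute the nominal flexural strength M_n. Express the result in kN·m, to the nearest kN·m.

T = A_s f_y = 2850 × 400 = 1140000 N = 1140 kN.
From C = T: a = T/(0.85 f'_c b) = 1140000/(0.85 × 33.2 × 245) = 164.89 mm.
M_n = T(d − a/2) = 1140 kN × (535 − 82.445) mm = 515.91 kN·m.

M_n ≈ 516 kN·m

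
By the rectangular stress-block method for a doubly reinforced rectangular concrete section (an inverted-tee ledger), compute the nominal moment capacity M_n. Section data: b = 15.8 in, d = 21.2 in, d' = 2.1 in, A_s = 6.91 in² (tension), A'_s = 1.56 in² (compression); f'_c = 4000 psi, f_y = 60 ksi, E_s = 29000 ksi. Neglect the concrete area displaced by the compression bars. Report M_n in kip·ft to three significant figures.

Assume both steels yield.
a = (A_s − A'_s) f_y/(0.85 f'_c b) = (6.91 − 1.56) × 60/(0.85 × 4 × 15.8) = 5.975 in.
c = a/β₁ = 5.975/0.85 = 7.029 in; ε'_s = 0.003(c − d')/c = 0.0021 ≥ ε_y = 0.0021, so the compression steel yields.
M_n = (A_s − A'_s) f_y (d − a/2) + A'_s f_y (d − d') = 321 × (21.2 − 2.9875) + 93.6 × (21.2 − 2.1) = 5846.2 + 1787.8 = 7634.0 kip·in = 7634.0/12 = 636.17 kip·ft.

M_n ≈ 636 kip·ft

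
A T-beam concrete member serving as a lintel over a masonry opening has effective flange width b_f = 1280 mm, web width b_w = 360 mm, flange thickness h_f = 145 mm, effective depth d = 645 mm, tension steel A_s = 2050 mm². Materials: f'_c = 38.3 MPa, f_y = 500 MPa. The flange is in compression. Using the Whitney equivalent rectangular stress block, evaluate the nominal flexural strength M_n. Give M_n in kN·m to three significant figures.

Tension: T = A_s f_y = 2050 × 500 = 1025000 N.
Try a within the flange: a = T/(0.85 f'_c b_f) = 1025000/(0.85 × 38.3 × 1280) = 24.60 mm.
Since a = 24.60 ≤ h_f = 145 mm, the stress block lies entirely in the flange; analyse as a rectangular beam of width b_f.
M_n = T(d − a/2) = 1025000 × (645 − 12.3) = 648.52 × 10⁶ N·mm.
M_n = 648.52 kN·m.

M_n ≈ 649 kN·m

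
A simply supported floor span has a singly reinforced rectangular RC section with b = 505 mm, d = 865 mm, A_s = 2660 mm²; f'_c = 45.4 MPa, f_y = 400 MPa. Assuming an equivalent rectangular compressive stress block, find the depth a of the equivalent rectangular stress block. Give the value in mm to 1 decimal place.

T = A_s f_y = 2660 × 400 = 1064000 N = 1064 kN.
Setting C = 0.85 f'_c a b equal to T: a = 1064000/(0.85 × 45.4 × 505) = 54.6 mm.

a ≈ 54.6 mm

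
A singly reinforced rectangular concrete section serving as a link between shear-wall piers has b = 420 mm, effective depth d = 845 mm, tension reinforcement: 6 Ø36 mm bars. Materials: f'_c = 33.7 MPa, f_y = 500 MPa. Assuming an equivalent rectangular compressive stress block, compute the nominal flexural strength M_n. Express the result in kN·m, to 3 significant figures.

A_s = 6 × 1018 = 6108 mm².
T = A_s f_y = 6108 × 500 = 3054000 N = 3054 kN.
From C = T: a = T/(0.85 f'_c b) = 3054000/(0.85 × 33.7 × 420) = 253.85 mm.
M_n = T(d − a/2) = 3054 kN × (845 − 126.925) mm = 2193.00 kN·m.

M_n ≈ 2190 kN·m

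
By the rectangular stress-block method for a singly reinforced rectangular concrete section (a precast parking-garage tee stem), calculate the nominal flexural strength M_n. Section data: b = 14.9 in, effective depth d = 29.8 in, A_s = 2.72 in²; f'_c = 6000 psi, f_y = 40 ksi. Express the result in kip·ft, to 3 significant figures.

T = A_s f_y = 2.72 × 40 = 108.8 kips.
a = T/(0.85 f'_c b) = 108.8/(0.85 × 6 × 14.9) = 1.432 in.
M_n = T(d − a/2) = 108.8 × (29.8 − 0.716) = 3164.3 kip·in = 3164.3/12 = 263.69 kip·ft.

M_n ≈ 264 kip·ft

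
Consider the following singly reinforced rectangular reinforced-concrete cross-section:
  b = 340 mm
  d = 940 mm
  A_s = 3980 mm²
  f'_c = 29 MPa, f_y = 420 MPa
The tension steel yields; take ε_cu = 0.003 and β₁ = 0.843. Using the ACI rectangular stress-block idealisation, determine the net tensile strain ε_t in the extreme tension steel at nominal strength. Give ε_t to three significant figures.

ε_t ≈ 0.00892

a = A_s f_y/(0.85 f'_c b) = 199.45 mm.
β₁ = 0.843, so c = a/β₁ = 199.45/0.843 = 236.60 mm.
From the linear strain diagram with ε_cu = 0.003: ε_t = 0.003 (d − c)/c = 0.003 × (940 − 236.60)/236.60 = 0.00892.
Since ε_t ≥ 0.005, the section is tension-controlled.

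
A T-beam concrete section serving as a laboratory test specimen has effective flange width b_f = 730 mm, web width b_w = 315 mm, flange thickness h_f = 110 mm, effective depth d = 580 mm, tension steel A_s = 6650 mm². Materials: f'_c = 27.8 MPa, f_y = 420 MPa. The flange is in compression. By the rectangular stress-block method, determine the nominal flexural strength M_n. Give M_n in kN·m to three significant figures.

M_n ≈ 1360 kN·m

Tension: T = A_s f_y = 6650 × 420 = 2793000 N.
Try a within the flange: a = T/(0.85 f'_c b_f) = 2793000/(0.85 × 27.8 × 730) = 161.91 mm.
a = 161.91 > h_f = 110 mm: the block extends into the web. Split into flange-overhang and web parts.
C_f = 0.85 f'_c (b_f − b_w) h_f = 0.85 × 27.8 × (730 − 315) × 110 = 1078710 N.
Remaining web compression depth: a_w = (T − C_f)/(0.85 f'_c b_w) = (2793000 − 1078710)/(0.85 × 27.8 × 315) = 230.31 mm.
M_n = C_f(d − h_f/2) + (T − C_f)(d − a_w/2) = 1078710 × (580 − 55) + 1714290 × (580 − 115.155) = 566.32 + 796.88 = 1363.20 × 10⁶ N·mm.
M_n = 1363.20 kN·m.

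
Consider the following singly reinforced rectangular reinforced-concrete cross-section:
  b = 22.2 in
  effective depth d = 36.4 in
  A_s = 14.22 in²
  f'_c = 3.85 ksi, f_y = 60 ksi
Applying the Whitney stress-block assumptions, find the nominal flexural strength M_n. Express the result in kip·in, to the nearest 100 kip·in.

T = A_s f_y = 14.22 × 60 = 853.2 kips.
a = T/(0.85 f'_c b) = 853.2/(0.85 × 3.85 × 22.2) = 11.744 in.
M_n = T(d − a/2) = 853.2 × (36.4 − 5.872) = 26046.5 kip·in.

M_n ≈ 26000 kip·in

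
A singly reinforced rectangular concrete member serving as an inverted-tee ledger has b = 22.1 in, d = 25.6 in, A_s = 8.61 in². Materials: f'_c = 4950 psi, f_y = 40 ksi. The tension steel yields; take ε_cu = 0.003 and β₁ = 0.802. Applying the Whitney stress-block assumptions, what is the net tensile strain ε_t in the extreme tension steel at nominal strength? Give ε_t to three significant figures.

a = A_s f_y/(0.85 f'_c b) = 3.704 in.
β₁ = 0.802, so c = a/β₁ = 3.704/0.802 = 4.618 in.
From the linear strain diagram with ε_cu = 0.003: ε_t = 0.003 (d − c)/c = 0.003 × (25.6 − 4.618)/4.618 = 0.0136.
Since ε_t ≥ 0.005, the section is tension-controlled.

ε_t ≈ 0.0136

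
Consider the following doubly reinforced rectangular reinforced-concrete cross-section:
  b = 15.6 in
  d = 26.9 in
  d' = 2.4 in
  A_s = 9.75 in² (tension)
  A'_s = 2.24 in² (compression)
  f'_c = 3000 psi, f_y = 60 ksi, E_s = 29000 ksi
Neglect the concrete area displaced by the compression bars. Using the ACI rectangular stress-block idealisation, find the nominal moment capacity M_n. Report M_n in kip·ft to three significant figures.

Assume both steels yield.
a = (A_s − A'_s) f_y/(0.85 f'_c b) = (9.75 − 2.24) × 60/(0.85 × 3 × 15.6) = 11.327 in.
c = a/β₁ = 11.327/0.85 = 13.326 in; ε'_s = 0.003(c − d')/c = 0.0025 ≥ ε_y = 0.0021, so the compression steel yields.
M_n = (A_s − A'_s) f_y (d − a/2) + A'_s f_y (d − d') = 450.6 × (26.9 − 5.6635) + 134.4 × (26.9 − 2.4) = 9569.2 + 3292.8 = 12862.0 kip·in = 12862.0/12 = 1071.83 kip·ft.

M_n ≈ 1070 kip·ft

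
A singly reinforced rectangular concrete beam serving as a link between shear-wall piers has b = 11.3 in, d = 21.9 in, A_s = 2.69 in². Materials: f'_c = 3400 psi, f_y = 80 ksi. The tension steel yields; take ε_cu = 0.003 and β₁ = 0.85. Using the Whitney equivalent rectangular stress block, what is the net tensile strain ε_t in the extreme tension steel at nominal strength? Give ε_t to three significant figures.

a = A_s f_y/(0.85 f'_c b) = 6.590 in.
β₁ = 0.85, so c = a/β₁ = 6.590/0.85 = 7.753 in.
From the linear strain diagram with ε_cu = 0.003: ε_t = 0.003 (d − c)/c = 0.003 × (21.9 − 7.753)/7.753 = 0.00547.
Since ε_t ≥ 0.005, the section is tension-controlled.

ε_t ≈ 0.00547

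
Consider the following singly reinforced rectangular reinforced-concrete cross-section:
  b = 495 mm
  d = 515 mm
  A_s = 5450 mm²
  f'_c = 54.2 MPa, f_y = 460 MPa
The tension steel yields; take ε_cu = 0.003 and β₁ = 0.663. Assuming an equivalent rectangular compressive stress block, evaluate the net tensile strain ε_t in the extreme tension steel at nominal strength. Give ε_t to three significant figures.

ε_t ≈ 0.00632

a = A_s f_y/(0.85 f'_c b) = 109.93 mm.
β₁ = 0.663, so c = a/β₁ = 109.93/0.663 = 165.81 mm.
From the linear strain diagram with ε_cu = 0.003: ε_t = 0.003 (d − c)/c = 0.003 × (515 − 165.81)/165.81 = 0.00632.
Since ε_t ≥ 0.005, the section is tension-controlled.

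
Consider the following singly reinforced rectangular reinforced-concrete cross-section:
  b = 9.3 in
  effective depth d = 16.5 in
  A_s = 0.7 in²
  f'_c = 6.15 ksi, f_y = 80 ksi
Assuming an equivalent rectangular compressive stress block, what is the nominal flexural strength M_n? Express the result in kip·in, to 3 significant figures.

T = A_s f_y = 0.7 × 80 = 56 kips.
a = T/(0.85 f'_c b) = 56/(0.85 × 6.15 × 9.3) = 1.152 in.
M_n = T(d − a/2) = 56 × (16.5 − 0.576) = 891.7 kip·in.

M_n ≈ 892 kip·in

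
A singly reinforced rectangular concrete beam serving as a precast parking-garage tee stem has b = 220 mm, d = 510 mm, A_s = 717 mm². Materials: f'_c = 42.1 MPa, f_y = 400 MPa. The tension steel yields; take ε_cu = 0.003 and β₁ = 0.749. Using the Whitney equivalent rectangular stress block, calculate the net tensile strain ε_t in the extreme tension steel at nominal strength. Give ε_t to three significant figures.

a = A_s f_y/(0.85 f'_c b) = 36.43 mm.
β₁ = 0.749, so c = a/β₁ = 36.43/0.749 = 48.64 mm.
From the linear strain diagram with ε_cu = 0.003: ε_t = 0.003 (d − c)/c = 0.003 × (510 − 48.64)/48.64 = 0.0285.
Since ε_t ≥ 0.005, the section is tension-controlled.

ε_t ≈ 0.0285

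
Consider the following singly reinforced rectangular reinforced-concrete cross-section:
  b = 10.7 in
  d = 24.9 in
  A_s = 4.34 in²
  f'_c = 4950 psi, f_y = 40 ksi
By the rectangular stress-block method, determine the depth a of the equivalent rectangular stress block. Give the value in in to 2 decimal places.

T = A_s f_y = 4.34 × 40 = 173.6 kips.
a = T/(0.85 f'_c b) = 173.6/(0.85 × 4.95 × 10.7) = 3.86 in.

a ≈ 3.86 in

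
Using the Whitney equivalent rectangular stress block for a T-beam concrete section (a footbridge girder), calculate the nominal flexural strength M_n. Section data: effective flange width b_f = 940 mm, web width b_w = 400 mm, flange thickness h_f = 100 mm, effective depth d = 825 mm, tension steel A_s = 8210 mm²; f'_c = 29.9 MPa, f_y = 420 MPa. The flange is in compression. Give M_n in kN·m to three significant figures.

Tension: T = A_s f_y = 8210 × 420 = 3448200 N.
Try a within the flange: a = T/(0.85 f'_c b_f) = 3448200/(0.85 × 29.9 × 940) = 144.34 mm.
a = 144.34 > h_f = 100 mm: the block extends into the web. Split into flange-overhang and web parts.
C_f = 0.85 f'_c (b_f − b_w) h_f = 0.85 × 29.9 × (940 − 400) × 100 = 1372410 N.
Remaining web compression depth: a_w = (T − C_f)/(0.85 f'_c b_w) = (3448200 − 1372410)/(0.85 × 29.9 × 400) = 204.19 mm.
M_n = C_f(d − h_f/2) + (T − C_f)(d − a_w/2) = 1372410 × (825 − 50) + 2075790 × (825 − 102.095) = 1063.62 + 1500.60 = 2564.22 × 10⁶ N·mm.
M_n = 2564.22 kN·m.

M_n ≈ 2560 kN·m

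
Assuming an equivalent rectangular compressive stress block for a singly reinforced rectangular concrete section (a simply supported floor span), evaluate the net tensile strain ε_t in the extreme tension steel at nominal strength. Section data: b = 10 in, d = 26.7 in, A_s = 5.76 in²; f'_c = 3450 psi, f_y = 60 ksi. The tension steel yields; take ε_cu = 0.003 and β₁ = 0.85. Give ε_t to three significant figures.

a = A_s f_y/(0.85 f'_c b) = 11.785 in.
β₁ = 0.85, so c = a/β₁ = 11.785/0.85 = 13.865 in.
From the linear strain diagram with ε_cu = 0.003: ε_t = 0.003 (d − c)/c = 0.003 × (26.7 − 13.865)/13.865 = 0.00278.
ε_t < 0.004 — the section is over-reinforced for flexure under ACI limits.

ε_t ≈ 0.00278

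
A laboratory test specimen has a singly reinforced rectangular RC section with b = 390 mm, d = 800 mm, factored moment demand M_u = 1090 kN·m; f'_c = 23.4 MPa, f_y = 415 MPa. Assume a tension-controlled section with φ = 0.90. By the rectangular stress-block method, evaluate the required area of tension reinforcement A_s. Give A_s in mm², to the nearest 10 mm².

M_n = M_u/φ = 1090/0.90 = 1211.11 kN·m.
With M_n = 0.85 f'_c a b (d − a/2), solve the quadratic for a:
a = d − √(d² − 2M_n/(0.85 f'_c b)) = 800 − √(800² − 2 × 1211.11×10⁶/(0.85 × 23.4 × 390)) = 227.51 mm.
A_s = 0.85 f'_c a b / f_y = 0.85 × 23.4 × 227.51 × 390 / 415 = 4252.6 mm².

A_s ≈ 4250 mm²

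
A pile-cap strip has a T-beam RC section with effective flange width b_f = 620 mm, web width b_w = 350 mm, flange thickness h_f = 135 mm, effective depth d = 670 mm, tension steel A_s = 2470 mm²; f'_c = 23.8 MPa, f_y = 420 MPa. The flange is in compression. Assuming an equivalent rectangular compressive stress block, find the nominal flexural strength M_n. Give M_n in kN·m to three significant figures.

Tension: T = A_s f_y = 2470 × 420 = 1037400 N.
Try a within the flange: a = T/(0.85 f'_c b_f) = 1037400/(0.85 × 23.8 × 620) = 82.71 mm.
Since a = 82.71 ≤ h_f = 135 mm, the stress block lies entirely in the flange; analyse as a rectangular beam of width b_f.
M_n = T(d − a/2) = 1037400 × (670 − 41.355) = 652.16 × 10⁶ N·mm.
M_n = 652.16 kN·m.

M_n ≈ 652 kN·m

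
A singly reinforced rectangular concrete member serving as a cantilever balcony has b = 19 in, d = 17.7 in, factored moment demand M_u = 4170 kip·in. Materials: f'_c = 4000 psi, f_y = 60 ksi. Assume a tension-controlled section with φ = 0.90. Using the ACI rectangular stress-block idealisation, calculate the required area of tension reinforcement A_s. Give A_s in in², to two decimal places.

A_s ≈ 5.03 in²

M_n = M_u/φ = 4170/0.90 = 4633.33 kip·in.
From M_n = 0.85 f'_c a b (d − a/2):
a = d − √(d² − 2M_n/(0.85 f'_c b)) = 17.7 − √(17.7² − 2 × 4633.33/(0.85 × 4 × 19)) = 4.668 in.
A_s = 0.85 f'_c a b / f_y = 0.85 × 4 × 4.668 × 19 / 60 = 5.026 in².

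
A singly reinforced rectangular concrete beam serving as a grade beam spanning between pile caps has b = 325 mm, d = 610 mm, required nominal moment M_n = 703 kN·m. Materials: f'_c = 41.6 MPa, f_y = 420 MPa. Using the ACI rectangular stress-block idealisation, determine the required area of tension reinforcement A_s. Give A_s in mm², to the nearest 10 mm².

With M_n = 0.85 f'_c a b (d − a/2), solve the quadratic for a:
a = d − √(d² − 2M_n/(0.85 f'_c b)) = 610 − √(610² − 2 × 703×10⁶/(0.85 × 41.6 × 325)) = 110.25 mm.
A_s = 0.85 f'_c a b / f_y = 0.85 × 41.6 × 110.25 × 325 / 420 = 3016.7 mm².

A_s ≈ 3020 mm²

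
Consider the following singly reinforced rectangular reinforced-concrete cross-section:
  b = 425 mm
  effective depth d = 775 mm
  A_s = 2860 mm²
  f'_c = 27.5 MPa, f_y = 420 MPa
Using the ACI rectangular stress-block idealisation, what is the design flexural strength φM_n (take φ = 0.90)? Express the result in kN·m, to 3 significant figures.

T = A_s f_y = 2860 × 420 = 1201200 N = 1201.2 kN.
From C = T: a = T/(0.85 f'_c b) = 1201200/(0.85 × 27.5 × 425) = 120.91 mm.
M_n = T(d − a/2) = 1201.2 kN × (775 − 60.455) mm = 858.31 kN·m.
φM_n = 0.90 × 858.31 = 772.48 kN·m.

φM_n ≈ 772 kN·m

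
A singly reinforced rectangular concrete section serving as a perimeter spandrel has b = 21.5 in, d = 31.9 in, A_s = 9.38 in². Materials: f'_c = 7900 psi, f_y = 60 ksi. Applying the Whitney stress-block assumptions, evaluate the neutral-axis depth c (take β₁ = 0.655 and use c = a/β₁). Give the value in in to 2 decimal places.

c ≈ 5.95 in

T = A_s f_y = 9.38 × 60 = 562.8 kips.
a = T/(0.85 f'_c b) = 562.8/(0.85 × 7.9 × 21.5) = 3.8982 in.
With β₁ = 0.655, c = a/β₁ = 3.8982/0.655 = 5.95 in.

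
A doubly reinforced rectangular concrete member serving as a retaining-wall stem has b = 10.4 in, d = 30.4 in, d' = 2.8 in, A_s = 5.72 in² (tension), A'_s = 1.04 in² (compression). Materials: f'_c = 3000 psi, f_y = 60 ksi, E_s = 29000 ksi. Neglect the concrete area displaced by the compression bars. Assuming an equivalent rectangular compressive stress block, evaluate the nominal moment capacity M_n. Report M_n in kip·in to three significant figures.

M_n ≈ 8770 kip·in

Assume both steels yield.
a = (A_s − A'_s) f_y/(0.85 f'_c b) = (5.72 − 1.04) × 60/(0.85 × 3 × 10.4) = 10.588 in.
c = a/β₁ = 10.588/0.85 = 12.456 in; ε'_s = 0.003(c − d')/c = 0.0023 ≥ ε_y = 0.0021, so the compression steel yields.
M_n = (A_s − A'_s) f_y (d − a/2) + A'_s f_y (d − d') = 280.8 × (30.4 − 5.294) + 62.4 × (30.4 − 2.8) = 7049.8 + 1722.2 = 8772.0 kip·in.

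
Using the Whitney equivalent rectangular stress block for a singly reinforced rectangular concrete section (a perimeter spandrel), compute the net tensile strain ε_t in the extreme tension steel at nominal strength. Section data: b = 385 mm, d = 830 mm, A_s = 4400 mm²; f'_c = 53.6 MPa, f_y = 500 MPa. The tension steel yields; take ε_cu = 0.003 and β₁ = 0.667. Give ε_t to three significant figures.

ε_t ≈ 0.0102

a = A_s f_y/(0.85 f'_c b) = 125.42 mm.
β₁ = 0.667, so c = a/β₁ = 125.42/0.667 = 188.04 mm.
From the linear strain diagram with ε_cu = 0.003: ε_t = 0.003 (d − c)/c = 0.003 × (830 − 188.04)/188.04 = 0.0102.
Since ε_t ≥ 0.005, the section is tension-controlled.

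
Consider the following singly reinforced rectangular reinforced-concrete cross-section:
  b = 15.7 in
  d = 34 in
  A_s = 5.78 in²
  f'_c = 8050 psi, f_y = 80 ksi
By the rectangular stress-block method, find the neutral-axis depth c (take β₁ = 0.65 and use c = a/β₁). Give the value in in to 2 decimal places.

T = A_s f_y = 5.78 × 80 = 462.4 kips.
a = T/(0.85 f'_c b) = 462.4/(0.85 × 8.05 × 15.7) = 4.3043 in.
With β₁ = 0.65, c = a/β₁ = 4.3043/0.65 = 6.62 in.

c ≈ 6.62 in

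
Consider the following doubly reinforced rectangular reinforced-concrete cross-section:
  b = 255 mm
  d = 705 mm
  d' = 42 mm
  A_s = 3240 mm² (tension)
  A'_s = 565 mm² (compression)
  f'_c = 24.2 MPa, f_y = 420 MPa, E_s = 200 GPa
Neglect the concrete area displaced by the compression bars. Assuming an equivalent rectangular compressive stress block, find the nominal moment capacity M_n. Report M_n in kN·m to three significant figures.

M_n ≈ 829 kN·m

Assume both tension and compression steel yield.
Net tension couple steel: A_s − A'_s = 2675 mm².
a = (A_s − A'_s) f_y / (0.85 f'_c b) = 1123500/(0.85 × 24.2 × 255) = 214.19 mm.
c = a/β₁ = 214.19/0.85 = 251.99 mm; ε'_s = 0.003(c − d')/c = 0.0025 ≥ f_y/E_s = 0.0021, so compression steel does yield.
M_n = (A_s − A'_s) f_y (d − a/2) + A'_s f_y (d − d') = [1123500 × (705 − 107.095) + 237300 × (705 − 42)] × 10⁻⁶ = 671.75 + 157.33 = 829.08 kN·m.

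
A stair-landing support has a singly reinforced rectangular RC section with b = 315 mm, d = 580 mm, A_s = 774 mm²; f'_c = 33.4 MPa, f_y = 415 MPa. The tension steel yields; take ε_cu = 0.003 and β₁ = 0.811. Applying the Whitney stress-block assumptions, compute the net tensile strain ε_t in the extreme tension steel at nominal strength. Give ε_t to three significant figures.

ε_t ≈ 0.0363

a = A_s f_y/(0.85 f'_c b) = 35.92 mm.
β₁ = 0.811, so c = a/β₁ = 35.92/0.811 = 44.29 mm.
From the linear strain diagram with ε_cu = 0.003: ε_t = 0.003 (d − c)/c = 0.003 × (580 − 44.29)/44.29 = 0.0363.
Since ε_t ≥ 0.005, the section is tension-controlled.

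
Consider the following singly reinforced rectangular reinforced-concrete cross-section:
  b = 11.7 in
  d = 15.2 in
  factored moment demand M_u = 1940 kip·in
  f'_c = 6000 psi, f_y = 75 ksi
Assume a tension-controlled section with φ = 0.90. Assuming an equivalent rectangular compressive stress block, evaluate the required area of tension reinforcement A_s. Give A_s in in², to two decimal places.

A_s ≈ 2.07 in²

M_n = M_u/φ = 1940/0.90 = 2155.56 kip·in.
From M_n = 0.85 f'_c a b (d − a/2):
a = d − √(d² − 2M_n/(0.85 f'_c b)) = 15.2 − √(15.2² − 2 × 2155.56/(0.85 × 6 × 11.7)) = 2.599 in.
A_s = 0.85 f'_c a b / f_y = 0.85 × 6 × 2.599 × 11.7 / 75 = 2.068 in².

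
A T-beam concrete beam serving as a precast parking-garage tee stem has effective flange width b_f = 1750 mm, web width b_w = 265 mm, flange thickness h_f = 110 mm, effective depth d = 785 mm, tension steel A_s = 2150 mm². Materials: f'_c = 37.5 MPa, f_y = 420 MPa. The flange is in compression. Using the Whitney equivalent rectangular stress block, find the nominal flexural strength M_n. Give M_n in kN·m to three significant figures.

M_n ≈ 702 kN·m

Tension: T = A_s f_y = 2150 × 420 = 903000 N.
Try a within the flange: a = T/(0.85 f'_c b_f) = 903000/(0.85 × 37.5 × 1750) = 16.19 mm.
Since a = 16.19 ≤ h_f = 110 mm, the stress block lies entirely in the flange; analyse as a rectangular beam of width b_f.
M_n = T(d − a/2) = 903000 × (785 − 8.095) = 701.55 × 10⁶ N·mm.
M_n = 701.55 kN·m.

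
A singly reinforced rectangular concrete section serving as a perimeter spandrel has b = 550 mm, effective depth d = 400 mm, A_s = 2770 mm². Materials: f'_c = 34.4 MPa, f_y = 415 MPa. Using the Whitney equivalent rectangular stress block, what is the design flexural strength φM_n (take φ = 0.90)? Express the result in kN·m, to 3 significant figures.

φM_n ≈ 377 kN·m

T = A_s f_y = 2770 × 415 = 1149550 N = 1149.55 kN.
From C = T: a = T/(0.85 f'_c b) = 1149550/(0.85 × 34.4 × 550) = 71.48 mm.
M_n = T(d − a/2) = 1149.55 kN × (400 − 35.74) mm = 418.74 kN·m.
φM_n = 0.90 × 418.74 = 376.87 kN·m.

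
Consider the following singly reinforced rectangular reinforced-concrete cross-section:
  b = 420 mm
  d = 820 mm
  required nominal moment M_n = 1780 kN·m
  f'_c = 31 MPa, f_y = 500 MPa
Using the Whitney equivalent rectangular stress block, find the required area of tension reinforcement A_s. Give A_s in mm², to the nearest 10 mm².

A_s ≈ 5040 mm²

With M_n = 0.85 f'_c a b (d − a/2), solve the quadratic for a:
a = d − √(d² − 2M_n/(0.85 f'_c b)) = 820 − √(820² − 2 × 1780×10⁶/(0.85 × 31 × 420)) = 227.78 mm.
A_s = 0.85 f'_c a b / f_y = 0.85 × 31 × 227.78 × 420 / 500 = 5041.7 mm².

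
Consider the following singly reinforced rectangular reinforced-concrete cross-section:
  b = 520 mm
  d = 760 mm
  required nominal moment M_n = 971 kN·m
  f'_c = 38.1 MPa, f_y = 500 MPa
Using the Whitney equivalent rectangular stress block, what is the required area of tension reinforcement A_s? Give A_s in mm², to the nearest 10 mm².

A_s ≈ 2700 mm²

With M_n = 0.85 f'_c a b (d − a/2), solve the quadratic for a:
a = d − √(d² − 2M_n/(0.85 f'_c b)) = 760 − √(760² − 2 × 971×10⁶/(0.85 × 38.1 × 520)) = 80.09 mm.
A_s = 0.85 f'_c a b / f_y = 0.85 × 38.1 × 80.09 × 520 / 500 = 2697.5 mm².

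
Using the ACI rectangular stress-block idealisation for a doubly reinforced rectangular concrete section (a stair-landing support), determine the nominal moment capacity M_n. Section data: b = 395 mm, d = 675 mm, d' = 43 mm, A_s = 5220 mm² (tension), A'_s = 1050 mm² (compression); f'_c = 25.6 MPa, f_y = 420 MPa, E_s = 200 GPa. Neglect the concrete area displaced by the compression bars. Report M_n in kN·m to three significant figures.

Assume both tension and compression steel yield.
Net tension couple steel: A_s − A'_s = 4170 mm².
a = (A_s − A'_s) f_y / (0.85 f'_c b) = 1751400/(0.85 × 25.6 × 395) = 203.76 mm.
c = a/β₁ = 203.76/0.85 = 239.72 mm; ε'_s = 0.003(c − d')/c = 0.0025 ≥ f_y/E_s = 0.0021, so compression steel does yield.
M_n = (A_s − A'_s) f_y (d − a/2) + A'_s f_y (d − d') = [1751400 × (675 − 101.88) + 441000 × (675 − 43)] × 10⁻⁶ = 1003.76 + 278.71 = 1282.47 kN·m.

M_n ≈ 1280 kN·m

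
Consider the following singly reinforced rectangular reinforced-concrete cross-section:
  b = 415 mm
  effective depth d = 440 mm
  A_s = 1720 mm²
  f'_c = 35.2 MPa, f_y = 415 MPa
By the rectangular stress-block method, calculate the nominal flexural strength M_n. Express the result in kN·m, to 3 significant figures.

M_n ≈ 294 kN·m

T = A_s f_y = 1720 × 415 = 713800 N = 713.8 kN.
From C = T: a = T/(0.85 f'_c b) = 713800/(0.85 × 35.2 × 415) = 57.49 mm.
M_n = T(d − a/2) = 713.8 kN × (440 − 28.745) mm = 293.55 kN·m.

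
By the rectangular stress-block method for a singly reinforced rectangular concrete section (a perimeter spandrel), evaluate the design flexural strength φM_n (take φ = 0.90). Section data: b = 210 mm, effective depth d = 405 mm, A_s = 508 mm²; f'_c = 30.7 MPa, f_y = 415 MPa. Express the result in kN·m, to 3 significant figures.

φM_n ≈ 73.2 kN·m

T = A_s f_y = 508 × 415 = 210820 N = 210.82 kN.
From C = T: a = T/(0.85 f'_c b) = 210820/(0.85 × 30.7 × 210) = 38.47 mm.
M_n = T(d − a/2) = 210.82 kN × (405 − 19.235) mm = 81.33 kN·m.
φM_n = 0.90 × 81.33 = 73.20 kN·m.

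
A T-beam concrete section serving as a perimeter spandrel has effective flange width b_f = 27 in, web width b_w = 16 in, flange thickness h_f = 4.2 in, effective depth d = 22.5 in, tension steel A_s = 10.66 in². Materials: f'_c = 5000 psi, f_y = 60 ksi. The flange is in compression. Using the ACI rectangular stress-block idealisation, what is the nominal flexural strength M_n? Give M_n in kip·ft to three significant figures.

Tension: T = A_s f_y = 10.66 × 60 = 639.6 kips.
Try a within the flange: a = T/(0.85 f'_c b_f) = 639.6/(0.85 × 5 × 27) = 5.574 in.
a = 5.574 > h_f = 4.2 in: the block extends into the web. Split into flange-overhang and web parts.
C_f = 0.85 f'_c (b_f − b_w) h_f = 0.85 × 5 × (27 − 16) × 4.2 = 196.4 kips.
Remaining web compression depth: a_w = (T − C_f)/(0.85 f'_c b_w) = (639.6 − 196.4)/(0.85 × 5 × 16) = 6.518 in.
M_n = C_f(d − h_f/2) + (T − C_f)(d − a_w/2) = 196.4 × (22.5 − 2.1) + 443.2 × (22.5 − 3.259) = 4006.6 + 8527.6 = 12534.2 kip·in.
M_n = 12534.2/12 = 1044.52 kip·ft.

M_n ≈ 1040 kip·ft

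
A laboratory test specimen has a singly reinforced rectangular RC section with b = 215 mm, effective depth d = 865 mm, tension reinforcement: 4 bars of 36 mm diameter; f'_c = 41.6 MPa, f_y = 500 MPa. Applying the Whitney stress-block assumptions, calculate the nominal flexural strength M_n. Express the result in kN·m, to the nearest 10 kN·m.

M_n ≈ 1490 kN·m

A_s = 4 × 1018 = 4072 mm².
T = A_s f_y = 4072 × 500 = 2036000 N = 2036 kN.
From C = T: a = T/(0.85 f'_c b) = 2036000/(0.85 × 41.6 × 215) = 267.81 mm.
M_n = T(d − a/2) = 2036 kN × (865 − 133.905) mm = 1488.51 kN·m.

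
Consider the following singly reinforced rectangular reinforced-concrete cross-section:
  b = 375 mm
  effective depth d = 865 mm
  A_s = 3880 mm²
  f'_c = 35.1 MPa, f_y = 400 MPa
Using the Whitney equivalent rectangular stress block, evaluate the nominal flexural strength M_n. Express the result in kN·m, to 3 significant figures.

T = A_s f_y = 3880 × 400 = 1552000 N = 1552 kN.
From C = T: a = T/(0.85 f'_c b) = 1552000/(0.85 × 35.1 × 375) = 138.72 mm.
M_n = T(d − a/2) = 1552 kN × (865 − 69.36) mm = 1234.83 kN·m.

M_n ≈ 1230 kN·m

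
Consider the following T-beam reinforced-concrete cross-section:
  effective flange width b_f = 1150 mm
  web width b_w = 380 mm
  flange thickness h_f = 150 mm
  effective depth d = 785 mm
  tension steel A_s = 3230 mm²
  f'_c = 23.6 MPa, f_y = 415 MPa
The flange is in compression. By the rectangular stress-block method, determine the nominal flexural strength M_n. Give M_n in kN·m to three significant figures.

M_n ≈ 1010 kN·m

Tension: T = A_s f_y = 3230 × 415 = 1340450 N.
Try a within the flange: a = T/(0.85 f'_c b_f) = 1340450/(0.85 × 23.6 × 1150) = 58.11 mm.
Since a = 58.11 ≤ h_f = 150 mm, the stress block lies entirely in the flange; analyse as a rectangular beam of width b_f.
M_n = T(d − a/2) = 1340450 × (785 − 29.055) = 1013.31 × 10⁶ N·mm.
M_n = 1013.31 kN·m.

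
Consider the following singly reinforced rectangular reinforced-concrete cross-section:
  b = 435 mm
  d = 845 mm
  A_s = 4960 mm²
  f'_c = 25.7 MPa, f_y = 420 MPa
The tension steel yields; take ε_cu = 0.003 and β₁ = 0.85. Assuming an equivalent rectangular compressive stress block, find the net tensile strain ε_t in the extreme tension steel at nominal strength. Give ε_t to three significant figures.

ε_t ≈ 0.00683

a = A_s f_y/(0.85 f'_c b) = 219.22 mm.
β₁ = 0.85, so c = a/β₁ = 219.22/0.85 = 257.91 mm.
From the linear strain diagram with ε_cu = 0.003: ε_t = 0.003 (d − c)/c = 0.003 × (845 − 257.91)/257.91 = 0.00683.
Since ε_t ≥ 0.005, the section is tension-controlled.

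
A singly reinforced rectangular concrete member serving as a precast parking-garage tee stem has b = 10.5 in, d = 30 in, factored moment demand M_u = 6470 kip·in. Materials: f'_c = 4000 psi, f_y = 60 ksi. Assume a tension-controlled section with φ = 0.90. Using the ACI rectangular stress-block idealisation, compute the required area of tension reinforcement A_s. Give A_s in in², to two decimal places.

M_n = M_u/φ = 6470/0.90 = 7188.89 kip·in.
From M_n = 0.85 f'_c a b (d − a/2):
a = d − √(d² − 2M_n/(0.85 f'_c b)) = 30 − √(30² − 2 × 7188.89/(0.85 × 4 × 10.5)) = 7.701 in.
A_s = 0.85 f'_c a b / f_y = 0.85 × 4 × 7.701 × 10.5 / 60 = 4.582 in².

A_s ≈ 4.58 in²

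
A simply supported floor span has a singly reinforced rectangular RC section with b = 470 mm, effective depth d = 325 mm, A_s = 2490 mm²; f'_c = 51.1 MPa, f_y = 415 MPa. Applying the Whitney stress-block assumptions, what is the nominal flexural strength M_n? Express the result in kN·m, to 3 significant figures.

T = A_s f_y = 2490 × 415 = 1033350 N = 1033.35 kN.
From C = T: a = T/(0.85 f'_c b) = 1033350/(0.85 × 51.1 × 470) = 50.62 mm.
M_n = T(d − a/2) = 1033.35 kN × (325 − 25.31) mm = 309.68 kN·m.

M_n ≈ 310 kN·m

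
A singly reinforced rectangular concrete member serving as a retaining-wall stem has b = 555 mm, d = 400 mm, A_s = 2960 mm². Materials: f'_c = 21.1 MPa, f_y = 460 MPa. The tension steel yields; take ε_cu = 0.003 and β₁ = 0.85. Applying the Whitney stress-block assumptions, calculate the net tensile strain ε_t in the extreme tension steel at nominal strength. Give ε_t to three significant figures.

a = A_s f_y/(0.85 f'_c b) = 136.79 mm.
β₁ = 0.85, so c = a/β₁ = 136.79/0.85 = 160.93 mm.
From the linear strain diagram with ε_cu = 0.003: ε_t = 0.003 (d − c)/c = 0.003 × (400 − 160.93)/160.93 = 0.00446.
ε_t is between 0.004 and 0.005 — transition zone.

ε_t ≈ 0.00446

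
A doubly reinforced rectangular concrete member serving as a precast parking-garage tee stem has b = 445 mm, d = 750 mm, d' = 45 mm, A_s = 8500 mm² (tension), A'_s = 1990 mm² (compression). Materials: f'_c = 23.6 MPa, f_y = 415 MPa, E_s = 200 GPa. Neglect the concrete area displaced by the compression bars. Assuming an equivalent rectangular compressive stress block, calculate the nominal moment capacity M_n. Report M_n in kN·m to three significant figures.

M_n ≈ 2200 kN·m

Assume both tension and compression steel yield.
Net tension couple steel: A_s − A'_s = 6510 mm².
a = (A_s − A'_s) f_y / (0.85 f'_c b) = 2701650/(0.85 × 23.6 × 445) = 302.65 mm.
c = a/β₁ = 302.65/0.85 = 356.06 mm; ε'_s = 0.003(c − d')/c = 0.0026 ≥ f_y/E_s = 0.0021, so compression steel does yield.
M_n = (A_s − A'_s) f_y (d − a/2) + A'_s f_y (d − d') = [2701650 × (750 − 151.325) + 825850 × (750 − 45)] × 10⁻⁶ = 1617.41 + 582.22 = 2199.63 kN·m.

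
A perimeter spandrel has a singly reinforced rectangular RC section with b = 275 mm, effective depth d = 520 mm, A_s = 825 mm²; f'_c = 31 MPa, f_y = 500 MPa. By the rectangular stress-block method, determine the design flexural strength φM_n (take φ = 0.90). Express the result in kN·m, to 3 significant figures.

φM_n ≈ 182 kN·m

T = A_s f_y = 825 × 500 = 412500 N = 412.5 kN.
From C = T: a = T/(0.85 f'_c b) = 412500/(0.85 × 31 × 275) = 56.93 mm.
M_n = T(d − a/2) = 412.5 kN × (520 − 28.465) mm = 202.76 kN·m.
φM_n = 0.90 × 202.76 = 182.48 kN·m.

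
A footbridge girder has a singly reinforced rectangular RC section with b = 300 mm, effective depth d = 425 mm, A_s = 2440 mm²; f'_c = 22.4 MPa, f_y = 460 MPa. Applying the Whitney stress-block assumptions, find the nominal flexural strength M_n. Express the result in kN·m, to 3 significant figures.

T = A_s f_y = 2440 × 460 = 1122400 N = 1122.4 kN.
From C = T: a = T/(0.85 f'_c b) = 1122400/(0.85 × 22.4 × 300) = 196.50 mm.
M_n = T(d − a/2) = 1122.4 kN × (425 − 98.25) mm = 366.74 kN·m.

M_n ≈ 367 kN·m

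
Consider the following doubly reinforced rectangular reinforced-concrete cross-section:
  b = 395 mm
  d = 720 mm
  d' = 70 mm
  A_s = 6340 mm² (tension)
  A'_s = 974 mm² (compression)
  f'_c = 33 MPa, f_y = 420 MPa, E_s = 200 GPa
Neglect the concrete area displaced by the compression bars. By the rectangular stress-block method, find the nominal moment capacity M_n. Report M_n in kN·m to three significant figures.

M_n ≈ 1660 kN·m

Assume both tension and compression steel yield.
Net tension couple steel: A_s − A'_s = 5366 mm².
a = (A_s − A'_s) f_y / (0.85 f'_c b) = 2253720/(0.85 × 33 × 395) = 203.41 mm.
c = a/β₁ = 203.41/0.814 = 249.89 mm; ε'_s = 0.003(c − d')/c = 0.0022 ≥ f_y/E_s = 0.0021, so compression steel does yield.
M_n = (A_s − A'_s) f_y (d − a/2) + A'_s f_y (d − d') = [2253720 × (720 − 101.705) + 409080 × (720 − 70)] × 10⁻⁶ = 1393.46 + 265.90 = 1659.36 kN·m.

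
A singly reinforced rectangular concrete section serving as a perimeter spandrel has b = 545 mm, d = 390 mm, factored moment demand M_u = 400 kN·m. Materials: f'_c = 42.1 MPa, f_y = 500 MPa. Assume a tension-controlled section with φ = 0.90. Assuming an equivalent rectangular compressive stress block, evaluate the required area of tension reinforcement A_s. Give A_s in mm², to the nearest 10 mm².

A_s ≈ 2480 mm²

M_n = M_u/φ = 400/0.90 = 444.444 kN·m.
With M_n = 0.85 f'_c a b (d − a/2), solve the quadratic for a:
a = d − √(d² − 2M_n/(0.85 f'_c b)) = 390 − √(390² − 2 × 444.444×10⁶/(0.85 × 42.1 × 545)) = 63.62 mm.
A_s = 0.85 f'_c a b / f_y = 0.85 × 42.1 × 63.62 × 545 / 500 = 2481.5 mm².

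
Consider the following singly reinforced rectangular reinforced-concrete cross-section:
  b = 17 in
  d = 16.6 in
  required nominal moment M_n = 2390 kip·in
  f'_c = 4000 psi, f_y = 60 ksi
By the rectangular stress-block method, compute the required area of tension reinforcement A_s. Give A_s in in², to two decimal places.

From M_n = 0.85 f'_c a b (d − a/2):
a = d − √(d² − 2M_n/(0.85 f'_c b)) = 16.6 − √(16.6² − 2 × 2390/(0.85 × 4 × 17)) = 2.713 in.
A_s = 0.85 f'_c a b / f_y = 0.85 × 4 × 2.713 × 17 / 60 = 2.614 in².

A_s ≈ 2.61 in²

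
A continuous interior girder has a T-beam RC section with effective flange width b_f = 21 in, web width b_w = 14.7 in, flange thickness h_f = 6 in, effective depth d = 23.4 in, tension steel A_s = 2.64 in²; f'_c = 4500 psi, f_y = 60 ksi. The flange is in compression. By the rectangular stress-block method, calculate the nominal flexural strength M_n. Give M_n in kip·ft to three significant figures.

Tension: T = A_s f_y = 2.64 × 60 = 158.4 kips.
Try a within the flange: a = T/(0.85 f'_c b_f) = 158.4/(0.85 × 4.5 × 21) = 1.972 in.
Since a = 1.972 ≤ h_f = 6 in, the stress block lies entirely in the flange; analyse as a rectangular beam of width b_f.
M_n = T(d − a/2) = 158.4 × (23.4 − 0.986) = 3550.4 kip·in.
M_n = 3550.4/12 = 295.87 kip·ft.

M_n ≈ 296 kip·ft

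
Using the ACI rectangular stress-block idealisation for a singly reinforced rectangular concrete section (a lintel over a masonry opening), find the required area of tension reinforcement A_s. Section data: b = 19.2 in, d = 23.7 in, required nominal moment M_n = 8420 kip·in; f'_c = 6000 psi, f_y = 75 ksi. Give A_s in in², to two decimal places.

A_s ≈ 5.17 in²

From M_n = 0.85 f'_c a b (d − a/2):
a = d − √(d² − 2M_n/(0.85 f'_c b)) = 23.7 − √(23.7² − 2 × 8420/(0.85 × 6 × 19.2)) = 3.959 in.
A_s = 0.85 f'_c a b / f_y = 0.85 × 6 × 3.959 × 19.2 / 75 = 5.169 in².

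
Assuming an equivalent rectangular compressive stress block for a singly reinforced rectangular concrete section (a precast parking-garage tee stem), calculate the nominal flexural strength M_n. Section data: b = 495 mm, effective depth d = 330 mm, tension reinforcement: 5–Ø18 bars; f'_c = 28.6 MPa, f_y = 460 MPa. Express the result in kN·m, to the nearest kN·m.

M_n ≈ 179 kN·m

A_s = 5 × 254 = 1270 mm².
T = A_s f_y = 1270 × 460 = 584200 N = 584.2 kN.
From C = T: a = T/(0.85 f'_c b) = 584200/(0.85 × 28.6 × 495) = 48.55 mm.
M_n = T(d − a/2) = 584.2 kN × (330 − 24.275) mm = 178.60 kN·m.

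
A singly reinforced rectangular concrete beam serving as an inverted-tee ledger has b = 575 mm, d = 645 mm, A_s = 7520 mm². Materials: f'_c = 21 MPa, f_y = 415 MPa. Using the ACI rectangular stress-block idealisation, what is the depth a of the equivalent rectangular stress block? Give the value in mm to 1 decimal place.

T = A_s f_y = 7520 × 415 = 3120800 N = 3120.8 kN.
Setting C = 0.85 f'_c a b equal to T: a = 3120800/(0.85 × 21 × 575) = 304.1 mm.

a ≈ 304.1 mm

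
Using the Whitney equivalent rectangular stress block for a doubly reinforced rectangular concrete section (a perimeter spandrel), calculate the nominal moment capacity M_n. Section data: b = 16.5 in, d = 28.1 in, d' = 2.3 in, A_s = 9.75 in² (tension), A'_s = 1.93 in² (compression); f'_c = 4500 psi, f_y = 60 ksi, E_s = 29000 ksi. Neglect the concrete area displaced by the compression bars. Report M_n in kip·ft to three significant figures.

M_n ≈ 1200 kip·ft

Assume both steels yield.
a = (A_s − A'_s) f_y/(0.85 f'_c b) = (9.75 − 1.93) × 60/(0.85 × 4.5 × 16.5) = 7.434 in.
c = a/β₁ = 7.434/0.825 = 9.011 in; ε'_s = 0.003(c − d')/c = 0.0022 ≥ ε_y = 0.0021, so the compression steel yields.
M_n = (A_s − A'_s) f_y (d − a/2) + A'_s f_y (d − d') = 469.2 × (28.1 − 3.717) + 115.8 × (28.1 − 2.3) = 11440.5 + 2987.6 = 14428.1 kip·in = 14428.1/12 = 1202.34 kip·ft.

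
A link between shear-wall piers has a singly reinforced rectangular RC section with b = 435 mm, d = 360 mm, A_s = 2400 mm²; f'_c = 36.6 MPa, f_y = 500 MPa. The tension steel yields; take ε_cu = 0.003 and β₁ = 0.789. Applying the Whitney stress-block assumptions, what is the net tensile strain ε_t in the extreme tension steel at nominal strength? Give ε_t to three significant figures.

a = A_s f_y/(0.85 f'_c b) = 88.67 mm.
β₁ = 0.789, so c = a/β₁ = 88.67/0.789 = 112.38 mm.
From the linear strain diagram with ε_cu = 0.003: ε_t = 0.003 (d − c)/c = 0.003 × (360 − 112.38)/112.38 = 0.00661.
Since ε_t ≥ 0.005, the section is tension-controlled.

ε_t ≈ 0.00661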